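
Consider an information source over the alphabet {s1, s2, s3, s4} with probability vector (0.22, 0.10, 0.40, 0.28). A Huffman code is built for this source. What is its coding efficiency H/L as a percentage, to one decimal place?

96.7%

Entropy H = −Σ p log₂ p ≈ 1.8558 bits.
Huffman merges: 1/10+11/50→8/25; 7/25+8/25→3/5; 2/5+3/5→1. L = 48/25 ≈ 1.9200.
Efficiency = H/L = 1.8558/1.9200 = 96.7%.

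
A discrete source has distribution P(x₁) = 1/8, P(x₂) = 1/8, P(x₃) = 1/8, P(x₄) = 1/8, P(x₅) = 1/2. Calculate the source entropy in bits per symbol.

Each probability is a power of 1/2, so log₂(1/p) is an integer.
H = Σ p·log₂(1/p) = 1/8·3 + 1/8·3 + 1/8·3 + 1/8·3 + 1/2·1 = 2 bits.

2 bits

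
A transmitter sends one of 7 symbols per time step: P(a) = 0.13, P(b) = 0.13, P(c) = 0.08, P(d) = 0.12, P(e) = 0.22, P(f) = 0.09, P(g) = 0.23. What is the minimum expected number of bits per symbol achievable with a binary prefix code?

2.72 bits/symbol

Repeatedly combine the two least-probable nodes; the expected code length is the sum of the merged weights.
merge 2/25 + 9/100 → 17/100
merge 3/25 + 13/100 → 1/4
merge 13/100 + 17/100 → 3/10
merge 11/50 + 23/100 → 9/20
merge 1/4 + 3/10 → 11/20
merge 9/20 + 11/20 → 1
L = 17/100 + 1/4 + 3/10 + 9/20 + 11/20 + 1 = 68/25 = 2.72 bits/symbol.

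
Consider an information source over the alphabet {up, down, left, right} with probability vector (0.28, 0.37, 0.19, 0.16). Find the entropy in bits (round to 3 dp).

1.923 bits

H = −Σ pᵢ log₂ pᵢ.
−0.28·log₂(0.28) = 0.5142
−0.37·log₂(0.37) = 0.5307
−0.19·log₂(0.19) = 0.4552
−0.16·log₂(0.16) = 0.4230
Sum ≈ 1.9232 → 1.923 bits.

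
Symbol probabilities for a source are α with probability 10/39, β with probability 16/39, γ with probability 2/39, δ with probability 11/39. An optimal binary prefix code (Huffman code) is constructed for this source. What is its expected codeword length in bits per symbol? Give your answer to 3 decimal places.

Repeatedly combine the two least-probable nodes; the expected code length is the sum of the merged weights.
merge 2/39 + 10/39 → 4/13
merge 11/39 + 4/13 → 23/39
merge 16/39 + 23/39 → 1
L = 4/13 + 23/39 + 1 = 74/39 ≈ 1.897 bits/symbol.

1.897 bits/symbol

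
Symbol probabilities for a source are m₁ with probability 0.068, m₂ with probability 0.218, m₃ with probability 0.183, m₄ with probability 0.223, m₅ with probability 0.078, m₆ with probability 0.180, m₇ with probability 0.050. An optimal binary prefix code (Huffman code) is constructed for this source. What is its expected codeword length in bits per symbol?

2.677 bits/symbol

Repeatedly combine the two least-probable nodes; the expected code length is the sum of the merged weights.
merge 1/20 + 17/250 → 59/500
merge 39/500 + 59/500 → 49/250
merge 9/50 + 183/1000 → 363/1000
merge 49/250 + 109/500 → 207/500
merge 223/1000 + 363/1000 → 293/500
merge 207/500 + 293/500 → 1
L = 59/500 + 49/250 + 363/1000 + 207/500 + 293/500 + 1 = 2677/1000 = 2.677 bits/symbol.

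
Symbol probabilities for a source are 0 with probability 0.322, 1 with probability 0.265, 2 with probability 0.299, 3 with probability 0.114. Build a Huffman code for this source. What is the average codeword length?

Repeatedly combine the two least-probable nodes; the expected code length is the sum of the merged weights.
merge 57/500 + 53/200 → 379/1000
merge 299/1000 + 161/500 → 621/1000
merge 379/1000 + 621/1000 → 1
L = 379/1000 + 621/1000 + 1 = 2 bits/symbol.

2 bits/symbol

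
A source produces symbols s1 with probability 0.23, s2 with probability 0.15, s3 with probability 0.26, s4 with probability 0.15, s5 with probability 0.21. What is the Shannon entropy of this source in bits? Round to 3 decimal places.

2.287 bits

H = −Σ pᵢ log₂ pᵢ.
−0.23·log₂(0.23) = 0.4877
−0.15·log₂(0.15) = 0.4105
−0.26·log₂(0.26) = 0.5053
−0.15·log₂(0.15) = 0.4105
−0.21·log₂(0.21) = 0.4728
Sum ≈ 2.2869 → 2.287 bits.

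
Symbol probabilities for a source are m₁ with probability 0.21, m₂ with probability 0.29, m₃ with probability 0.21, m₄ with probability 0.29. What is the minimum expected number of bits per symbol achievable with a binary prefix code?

2 bits/symbol

Repeatedly combine the two least-probable nodes; the expected code length is the sum of the merged weights.
merge 21/100 + 21/100 → 21/50
merge 29/100 + 29/100 → 29/50
merge 21/50 + 29/50 → 1
L = 21/50 + 29/50 + 1 = 2 bits/symbol.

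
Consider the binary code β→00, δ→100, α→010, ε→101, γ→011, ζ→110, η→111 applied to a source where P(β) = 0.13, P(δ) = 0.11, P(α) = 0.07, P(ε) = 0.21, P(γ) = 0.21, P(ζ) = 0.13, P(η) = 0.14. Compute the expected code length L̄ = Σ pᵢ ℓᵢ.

2.87 bits/symbol

L̄ = Σ pᵢ·ℓᵢ = 0.13·2 + 0.11·3 + 0.07·3 + 0.21·3 + 0.21·3 + 0.13·3 + 0.14·3 = 2.87 bits/symbol.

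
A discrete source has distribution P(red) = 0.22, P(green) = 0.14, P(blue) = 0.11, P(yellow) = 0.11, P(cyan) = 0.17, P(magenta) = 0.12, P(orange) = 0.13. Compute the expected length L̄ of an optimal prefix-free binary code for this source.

2.78 bits/symbol

Repeatedly combine the two least-probable nodes; the expected code length is the sum of the merged weights.
merge 11/100 + 11/100 → 11/50
merge 3/25 + 13/100 → 1/4
merge 7/50 + 17/100 → 31/100
merge 11/50 + 11/50 → 11/25
merge 1/4 + 31/100 → 14/25
merge 11/25 + 14/25 → 1
L = 11/50 + 1/4 + 31/100 + 11/25 + 14/25 + 1 = 139/50 = 2.78 bits/symbol.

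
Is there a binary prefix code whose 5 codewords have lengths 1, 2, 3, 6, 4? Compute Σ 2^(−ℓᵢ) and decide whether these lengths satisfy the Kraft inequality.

0.953125; yes

With common denominator 2^6 = 64: Σ 2^(−ℓᵢ) = 32/64 + 16/64 + 8/64 + 1/64 + 4/64 = 61/64 = 0.953125.
Kraft's inequality requires Σ ≤ 1; here Σ = 0.953125 ≤ 1, so such a prefix code exists.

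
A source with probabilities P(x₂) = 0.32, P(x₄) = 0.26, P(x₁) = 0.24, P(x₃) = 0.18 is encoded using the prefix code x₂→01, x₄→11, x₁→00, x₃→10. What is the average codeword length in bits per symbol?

2 bits/symbol

L̄ = Σ pᵢ·ℓᵢ = 0.32·2 + 0.26·2 + 0.24·2 + 0.18·2 = 2 bits/symbol.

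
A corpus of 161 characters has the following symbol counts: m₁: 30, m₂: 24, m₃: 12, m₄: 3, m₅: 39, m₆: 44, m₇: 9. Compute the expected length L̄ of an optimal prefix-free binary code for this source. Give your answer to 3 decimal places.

Probabilities are the counts divided by 161.
Repeatedly combine the two least-probable nodes; the expected code length is the sum of the merged weights.
merge 3/161 + 9/161 → 12/161
merge 12/161 + 12/161 → 24/161
merge 24/161 + 24/161 → 48/161
merge 30/161 + 39/161 → 3/7
merge 44/161 + 48/161 → 4/7
merge 3/7 + 4/7 → 1
L = 12/161 + 24/161 + 48/161 + 3/7 + 4/7 + 1 = 58/23 ≈ 2.522 bits/symbol.

2.522 bits/symbol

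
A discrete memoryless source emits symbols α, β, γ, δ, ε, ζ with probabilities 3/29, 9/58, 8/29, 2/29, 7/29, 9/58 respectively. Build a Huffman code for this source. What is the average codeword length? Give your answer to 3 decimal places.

Repeatedly combine the two least-probable nodes; the expected code length is the sum of the merged weights.
merge 2/29 + 3/29 → 5/29
merge 9/58 + 9/58 → 9/29
merge 5/29 + 7/29 → 12/29
merge 8/29 + 9/29 → 17/29
merge 12/29 + 17/29 → 1
L = 5/29 + 9/29 + 12/29 + 17/29 + 1 = 72/29 ≈ 2.483 bits/symbol.

2.483 bits/symbol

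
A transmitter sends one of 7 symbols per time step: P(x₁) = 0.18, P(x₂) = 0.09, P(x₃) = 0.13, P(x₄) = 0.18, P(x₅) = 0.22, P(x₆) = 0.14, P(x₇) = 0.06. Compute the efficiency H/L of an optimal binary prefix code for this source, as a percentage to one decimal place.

98.4%

Entropy H = −Σ p log₂ p ≈ 2.7071 bits.
Huffman merges: 3/50+9/100→3/20; 13/100+7/50→27/100; 3/20+9/50→33/100; 9/50+11/50→2/5; 27/100+33/100→3/5; 2/5+3/5→1. L = 11/4 ≈ 2.7500.
Efficiency = H/L = 2.7071/2.7500 = 98.4%.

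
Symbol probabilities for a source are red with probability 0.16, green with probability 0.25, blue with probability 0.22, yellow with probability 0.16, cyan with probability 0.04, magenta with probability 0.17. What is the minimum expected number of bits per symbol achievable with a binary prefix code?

2.53 bits/symbol

Repeatedly combine the two least-probable nodes; the expected code length is the sum of the merged weights.
merge 1/25 + 4/25 → 1/5
merge 4/25 + 17/100 → 33/100
merge 1/5 + 11/50 → 21/50
merge 1/4 + 33/100 → 29/50
merge 21/50 + 29/50 → 1
L = 1/5 + 33/100 + 21/50 + 29/50 + 1 = 253/100 = 2.53 bits/symbol.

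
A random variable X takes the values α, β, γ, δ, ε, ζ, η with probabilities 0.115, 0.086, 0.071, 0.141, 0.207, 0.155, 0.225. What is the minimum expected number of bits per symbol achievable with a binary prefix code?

2.725 bits/symbol

Repeatedly combine the two least-probable nodes; the expected code length is the sum of the merged weights.
merge 71/1000 + 43/500 → 157/1000
merge 23/200 + 141/1000 → 32/125
merge 31/200 + 157/1000 → 39/125
merge 207/1000 + 9/40 → 54/125
merge 32/125 + 39/125 → 71/125
merge 54/125 + 71/125 → 1
L = 157/1000 + 32/125 + 39/125 + 54/125 + 71/125 + 1 = 109/40 = 2.725 bits/symbol.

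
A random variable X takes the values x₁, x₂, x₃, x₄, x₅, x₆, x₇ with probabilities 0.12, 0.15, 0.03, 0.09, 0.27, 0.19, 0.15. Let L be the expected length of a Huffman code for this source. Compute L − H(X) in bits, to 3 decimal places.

Entropy H = −Σ p log₂ p ≈ 2.6178 bits.
Huffman merges: 3/100+9/100→3/25; 3/25+3/25→6/25; 3/20+3/20→3/10; 19/100+6/25→43/100; 27/100+3/10→57/100; 43/100+57/100→1. L = 133/50 ≈ 2.6600.
L − H = 2.6600 − 2.6178 = 0.042 bits.

0.042 bits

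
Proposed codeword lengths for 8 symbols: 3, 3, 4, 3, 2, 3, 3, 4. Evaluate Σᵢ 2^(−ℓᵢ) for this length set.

With common denominator 2^4 = 16: Σ 2^(−ℓᵢ) = 2/16 + 2/16 + 1/16 + 2/16 + 4/16 + 2/16 + 2/16 + 1/16 = 16/16 = 1.

1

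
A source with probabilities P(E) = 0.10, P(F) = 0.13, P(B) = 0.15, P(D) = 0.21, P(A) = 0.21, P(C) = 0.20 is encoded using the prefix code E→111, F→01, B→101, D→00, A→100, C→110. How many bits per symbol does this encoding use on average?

L̄ = Σ pᵢ·ℓᵢ = 0.10·3 + 0.13·2 + 0.15·3 + 0.21·2 + 0.21·3 + 0.20·3 = 2.66 bits/symbol.

2.66 bits/symbol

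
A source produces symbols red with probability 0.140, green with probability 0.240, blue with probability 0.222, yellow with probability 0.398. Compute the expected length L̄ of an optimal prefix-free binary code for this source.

1.964 bits/symbol

Repeatedly combine the two least-probable nodes; the expected code length is the sum of the merged weights.
merge 7/50 + 111/500 → 181/500
merge 6/25 + 181/500 → 301/500
merge 199/500 + 301/500 → 1
L = 181/500 + 301/500 + 1 = 491/250 = 1.964 bits/symbol.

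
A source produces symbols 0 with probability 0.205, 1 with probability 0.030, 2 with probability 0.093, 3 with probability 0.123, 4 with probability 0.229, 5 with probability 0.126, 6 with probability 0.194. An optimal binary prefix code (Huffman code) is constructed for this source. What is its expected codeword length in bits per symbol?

Repeatedly combine the two least-probable nodes; the expected code length is the sum of the merged weights.
merge 3/100 + 93/1000 → 123/1000
merge 123/1000 + 123/1000 → 123/500
merge 63/500 + 97/500 → 8/25
merge 41/200 + 229/1000 → 217/500
merge 123/500 + 8/25 → 283/500
merge 217/500 + 283/500 → 1
L = 123/1000 + 123/500 + 8/25 + 217/500 + 283/500 + 1 = 2689/1000 = 2.689 bits/symbol.

2.689 bits/symbol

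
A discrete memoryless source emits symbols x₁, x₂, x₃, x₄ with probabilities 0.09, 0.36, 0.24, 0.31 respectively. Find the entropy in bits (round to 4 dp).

1.8612 bits

H = −Σ pᵢ log₂ pᵢ.
−0.09·log₂(0.09) = 0.3127
−0.36·log₂(0.36) = 0.5306
−0.24·log₂(0.24) = 0.4941
−0.31·log₂(0.31) = 0.5238
Sum ≈ 1.8612 → 1.8612 bits.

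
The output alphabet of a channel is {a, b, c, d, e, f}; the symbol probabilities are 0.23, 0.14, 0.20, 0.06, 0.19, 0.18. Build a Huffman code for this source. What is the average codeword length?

2.57 bits/symbol

Repeatedly combine the two least-probable nodes; the expected code length is the sum of the merged weights.
merge 3/50 + 7/50 → 1/5
merge 9/50 + 19/100 → 37/100
merge 1/5 + 1/5 → 2/5
merge 23/100 + 37/100 → 3/5
merge 2/5 + 3/5 → 1
L = 1/5 + 37/100 + 2/5 + 3/5 + 1 = 257/100 = 2.57 bits/symbol.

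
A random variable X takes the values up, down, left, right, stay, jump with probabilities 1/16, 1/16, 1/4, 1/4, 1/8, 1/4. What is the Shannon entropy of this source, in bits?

Each probability is a power of 1/2, so log₂(1/p) is an integer.
H = Σ p·log₂(1/p) = 1/16·4 + 1/16·4 + 1/4·2 + 1/4·2 + 1/8·3 + 1/4·2 = 2.375 bits.

2.375 bits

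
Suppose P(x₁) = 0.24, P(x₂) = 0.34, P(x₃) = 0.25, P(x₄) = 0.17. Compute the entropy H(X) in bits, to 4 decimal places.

H = −Σ pᵢ log₂ pᵢ.
−0.24·log₂(0.24) = 0.4941
−0.34·log₂(0.34) = 0.5292
−0.25·log₂(0.25) = 0.5000
−0.17·log₂(0.17) = 0.4346
Sum ≈ 1.9579 → 1.9579 bits.

1.9579 bits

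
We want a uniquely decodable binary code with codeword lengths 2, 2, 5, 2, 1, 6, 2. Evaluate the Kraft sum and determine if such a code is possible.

1.546875; no

With common denominator 2^6 = 64: Σ 2^(−ℓᵢ) = 16/64 + 16/64 + 2/64 + 16/64 + 32/64 + 1/64 + 16/64 = 99/64 = 1.546875.
Kraft's inequality requires Σ ≤ 1; here Σ = 1.546875 > 1, so no such prefix code exists.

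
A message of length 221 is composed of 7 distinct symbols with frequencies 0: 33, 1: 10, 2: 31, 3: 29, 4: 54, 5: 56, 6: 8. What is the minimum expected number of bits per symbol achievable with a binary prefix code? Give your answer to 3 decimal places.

Probabilities are the counts divided by 221.
Repeatedly combine the two least-probable nodes; the expected code length is the sum of the merged weights.
merge 8/221 + 10/221 → 18/221
merge 18/221 + 29/221 → 47/221
merge 31/221 + 33/221 → 64/221
merge 47/221 + 54/221 → 101/221
merge 56/221 + 64/221 → 120/221
merge 101/221 + 120/221 → 1
L = 18/221 + 47/221 + 64/221 + 101/221 + 120/221 + 1 = 571/221 ≈ 2.584 bits/symbol.

2.584 bits/symbol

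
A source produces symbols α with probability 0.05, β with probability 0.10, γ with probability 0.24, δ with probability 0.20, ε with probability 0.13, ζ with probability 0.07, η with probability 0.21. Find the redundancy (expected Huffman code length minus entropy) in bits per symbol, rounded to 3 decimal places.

Entropy H = −Σ p log₂ p ≈ 2.6308 bits.
Huffman merges: 1/20+7/100→3/25; 1/10+3/25→11/50; 13/100+1/5→33/100; 21/100+11/50→43/100; 6/25+33/100→57/100; 43/100+57/100→1. L = 267/100 ≈ 2.6700.
L − H = 2.6700 − 2.6308 = 0.039 bits.

0.039 bits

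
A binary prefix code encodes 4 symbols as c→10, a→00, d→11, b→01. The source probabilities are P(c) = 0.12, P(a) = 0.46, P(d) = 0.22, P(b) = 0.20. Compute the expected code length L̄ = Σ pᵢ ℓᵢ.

2 bits/symbol

L̄ = Σ pᵢ·ℓᵢ = 0.12·2 + 0.46·2 + 0.22·2 + 0.20·2 = 2 bits/symbol.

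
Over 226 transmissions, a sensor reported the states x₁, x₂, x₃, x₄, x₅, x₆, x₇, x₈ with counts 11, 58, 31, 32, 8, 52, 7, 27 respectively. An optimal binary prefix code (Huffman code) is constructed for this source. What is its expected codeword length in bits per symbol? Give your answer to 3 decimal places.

2.695 bits/symbol

Probabilities are the counts divided by 226.
Repeatedly combine the two least-probable nodes; the expected code length is the sum of the merged weights.
merge 7/226 + 4/113 → 15/226
merge 11/226 + 15/226 → 13/113
merge 13/113 + 27/226 → 53/226
merge 31/226 + 16/113 → 63/226
merge 26/113 + 53/226 → 105/226
merge 29/113 + 63/226 → 121/226
merge 105/226 + 121/226 → 1
L = 15/226 + 13/113 + 53/226 + 63/226 + 105/226 + 121/226 + 1 = 609/226 ≈ 2.695 bits/symbol.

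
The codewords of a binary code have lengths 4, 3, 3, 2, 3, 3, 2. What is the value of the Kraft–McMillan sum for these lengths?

1.0625

With common denominator 2^4 = 16: Σ 2^(−ℓᵢ) = 1/16 + 2/16 + 2/16 + 4/16 + 2/16 + 2/16 + 4/16 = 17/16 = 1.0625.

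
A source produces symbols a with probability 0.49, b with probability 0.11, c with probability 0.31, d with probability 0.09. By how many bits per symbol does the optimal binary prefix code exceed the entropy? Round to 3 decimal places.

0.019 bits

Entropy H = −Σ p log₂ p ≈ 1.6910 bits.
Huffman merges: 9/100+11/100→1/5; 1/5+31/100→51/100; 49/100+51/100→1. L = 171/100 ≈ 1.7100.
L − H = 1.7100 − 1.6910 = 0.019 bits.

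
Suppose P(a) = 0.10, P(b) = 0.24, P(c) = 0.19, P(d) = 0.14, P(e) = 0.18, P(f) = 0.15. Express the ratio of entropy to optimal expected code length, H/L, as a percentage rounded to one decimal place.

98.6%

Entropy H = −Σ p log₂ p ≈ 2.5345 bits.
Huffman merges: 1/10+7/50→6/25; 3/20+9/50→33/100; 19/100+6/25→43/100; 6/25+33/100→57/100; 43/100+57/100→1. L = 257/100 ≈ 2.5700.
Efficiency = H/L = 2.5345/2.5700 = 98.6%.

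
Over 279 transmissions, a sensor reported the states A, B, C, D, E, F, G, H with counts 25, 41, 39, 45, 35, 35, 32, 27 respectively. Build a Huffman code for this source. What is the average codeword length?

Probabilities are the counts divided by 279.
Repeatedly combine the two least-probable nodes; the expected code length is the sum of the merged weights.
merge 25/279 + 3/31 → 52/279
merge 32/279 + 35/279 → 67/279
merge 35/279 + 13/93 → 74/279
merge 41/279 + 5/31 → 86/279
merge 52/279 + 67/279 → 119/279
merge 74/279 + 86/279 → 160/279
merge 119/279 + 160/279 → 1
L = 52/279 + 67/279 + 74/279 + 86/279 + 119/279 + 160/279 + 1 = 3 bits/symbol.

3 bits/symbol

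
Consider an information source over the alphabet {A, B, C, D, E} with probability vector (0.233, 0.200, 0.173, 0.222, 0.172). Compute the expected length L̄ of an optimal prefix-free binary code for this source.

Repeatedly combine the two least-probable nodes; the expected code length is the sum of the merged weights.
merge 43/250 + 173/1000 → 69/200
merge 1/5 + 111/500 → 211/500
merge 233/1000 + 69/200 → 289/500
merge 211/500 + 289/500 → 1
L = 69/200 + 211/500 + 289/500 + 1 = 469/200 = 2.345 bits/symbol.

2.345 bits/symbol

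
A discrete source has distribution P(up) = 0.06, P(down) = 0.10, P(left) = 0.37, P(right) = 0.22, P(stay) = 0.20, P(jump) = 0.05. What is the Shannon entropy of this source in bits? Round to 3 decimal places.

H = −Σ pᵢ log₂ pᵢ.
−0.06·log₂(0.06) = 0.2435
−0.10·log₂(0.10) = 0.3322
−0.37·log₂(0.37) = 0.5307
−0.22·log₂(0.22) = 0.4806
−0.20·log₂(0.20) = 0.4644
−0.05·log₂(0.05) = 0.2161
Sum ≈ 2.2675 → 2.268 bits.

2.268 bits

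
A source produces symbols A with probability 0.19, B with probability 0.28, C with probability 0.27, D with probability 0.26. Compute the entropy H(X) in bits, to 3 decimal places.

H = −Σ pᵢ log₂ pᵢ.
−0.19·log₂(0.19) = 0.4552
−0.28·log₂(0.28) = 0.5142
−0.27·log₂(0.27) = 0.5100
−0.26·log₂(0.26) = 0.5053
Sum ≈ 1.9848 → 1.985 bits.

1.985 bits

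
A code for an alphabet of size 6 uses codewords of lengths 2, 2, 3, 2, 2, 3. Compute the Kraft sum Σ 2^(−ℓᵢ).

With common denominator 2^3 = 8: Σ 2^(−ℓᵢ) = 2/8 + 2/8 + 1/8 + 2/8 + 2/8 + 1/8 = 10/8 = 1.25.

1.25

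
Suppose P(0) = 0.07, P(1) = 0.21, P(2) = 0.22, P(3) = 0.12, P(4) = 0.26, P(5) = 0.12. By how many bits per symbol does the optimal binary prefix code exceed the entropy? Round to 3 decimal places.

0.039 bits

Entropy H = −Σ p log₂ p ≈ 2.4614 bits.
Huffman merges: 7/100+3/25→19/100; 3/25+19/100→31/100; 21/100+11/50→43/100; 13/50+31/100→57/100; 43/100+57/100→1. L = 5/2 ≈ 2.5000.
L − H = 2.5000 − 2.4614 = 0.039 bits.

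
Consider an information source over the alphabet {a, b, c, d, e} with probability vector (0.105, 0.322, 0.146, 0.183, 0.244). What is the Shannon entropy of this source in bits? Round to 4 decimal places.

2.2180 bits

H = −Σ pᵢ log₂ pᵢ.
−0.105·log₂(0.105) = 0.3414
−0.322·log₂(0.322) = 0.5264
−0.146·log₂(0.146) = 0.4053
−0.183·log₂(0.183) = 0.4484
−0.244·log₂(0.244) = 0.4966
Sum ≈ 2.2180 → 2.2180 bits.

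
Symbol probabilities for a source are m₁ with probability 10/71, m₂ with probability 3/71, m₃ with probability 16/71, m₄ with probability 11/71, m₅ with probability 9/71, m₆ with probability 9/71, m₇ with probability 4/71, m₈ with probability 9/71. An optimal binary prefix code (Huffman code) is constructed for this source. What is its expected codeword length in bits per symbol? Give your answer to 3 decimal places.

2.873 bits/symbol

Repeatedly combine the two least-probable nodes; the expected code length is the sum of the merged weights.
merge 3/71 + 4/71 → 7/71
merge 7/71 + 9/71 → 16/71
merge 9/71 + 9/71 → 18/71
merge 10/71 + 11/71 → 21/71
merge 16/71 + 16/71 → 32/71
merge 18/71 + 21/71 → 39/71
merge 32/71 + 39/71 → 1
L = 7/71 + 16/71 + 18/71 + 21/71 + 32/71 + 39/71 + 1 = 204/71 ≈ 2.873 bits/symbol.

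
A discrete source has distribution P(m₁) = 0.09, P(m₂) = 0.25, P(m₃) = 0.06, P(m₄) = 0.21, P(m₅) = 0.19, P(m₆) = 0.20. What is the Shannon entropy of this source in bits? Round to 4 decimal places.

H = −Σ pᵢ log₂ pᵢ.
−0.09·log₂(0.09) = 0.3127
−0.25·log₂(0.25) = 0.5000
−0.06·log₂(0.06) = 0.2435
−0.21·log₂(0.21) = 0.4728
−0.19·log₂(0.19) = 0.4552
−0.20·log₂(0.20) = 0.4644
Sum ≈ 2.4486 → 2.4486 bits.

2.4486 bits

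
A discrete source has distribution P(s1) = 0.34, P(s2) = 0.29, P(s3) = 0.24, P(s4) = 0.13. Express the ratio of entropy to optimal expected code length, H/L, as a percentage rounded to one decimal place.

96.2%

Entropy H = −Σ p log₂ p ≈ 1.9239 bits.
Huffman merges: 13/100+6/25→37/100; 29/100+17/50→63/100; 37/100+63/100→1. L = 2 ≈ 2.0000.
Efficiency = H/L = 1.9239/2.0000 = 96.2%.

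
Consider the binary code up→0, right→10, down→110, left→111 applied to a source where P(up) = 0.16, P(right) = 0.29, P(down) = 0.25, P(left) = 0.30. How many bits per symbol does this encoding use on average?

L̄ = Σ pᵢ·ℓᵢ = 0.16·1 + 0.29·2 + 0.25·3 + 0.30·3 = 2.39 bits/symbol.

2.39 bits/symbol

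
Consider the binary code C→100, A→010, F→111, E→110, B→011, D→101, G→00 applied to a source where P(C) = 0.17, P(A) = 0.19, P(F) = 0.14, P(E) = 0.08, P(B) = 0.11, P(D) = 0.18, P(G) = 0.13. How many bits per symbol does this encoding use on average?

2.87 bits/symbol

L̄ = Σ pᵢ·ℓᵢ = 0.17·3 + 0.19·3 + 0.14·3 + 0.08·3 + 0.11·3 + 0.18·3 + 0.13·2 = 2.87 bits/symbol.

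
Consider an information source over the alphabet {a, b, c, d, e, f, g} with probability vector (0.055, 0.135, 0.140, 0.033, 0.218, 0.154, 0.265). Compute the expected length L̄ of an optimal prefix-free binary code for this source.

Repeatedly combine the two least-probable nodes; the expected code length is the sum of the merged weights.
merge 33/1000 + 11/200 → 11/125
merge 11/125 + 27/200 → 223/1000
merge 7/50 + 77/500 → 147/500
merge 109/500 + 223/1000 → 441/1000
merge 53/200 + 147/500 → 559/1000
merge 441/1000 + 559/1000 → 1
L = 11/125 + 223/1000 + 147/500 + 441/1000 + 559/1000 + 1 = 521/200 = 2.605 bits/symbol.

2.605 bits/symbol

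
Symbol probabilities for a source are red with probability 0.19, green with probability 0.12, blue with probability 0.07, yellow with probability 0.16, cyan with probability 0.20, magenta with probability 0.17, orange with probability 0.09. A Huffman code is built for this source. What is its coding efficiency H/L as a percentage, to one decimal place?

98.4%

Entropy H = −Σ p log₂ p ≈ 2.7255 bits.
Huffman merges: 7/100+9/100→4/25; 3/25+4/25→7/25; 4/25+17/100→33/100; 19/100+1/5→39/100; 7/25+33/100→61/100; 39/100+61/100→1. L = 277/100 ≈ 2.7700.
Efficiency = H/L = 2.7255/2.7700 = 98.4%.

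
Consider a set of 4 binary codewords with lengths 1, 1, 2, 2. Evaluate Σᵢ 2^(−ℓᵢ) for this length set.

With common denominator 2^2 = 4: Σ 2^(−ℓᵢ) = 2/4 + 2/4 + 1/4 + 1/4 = 6/4 = 1.5.

1.5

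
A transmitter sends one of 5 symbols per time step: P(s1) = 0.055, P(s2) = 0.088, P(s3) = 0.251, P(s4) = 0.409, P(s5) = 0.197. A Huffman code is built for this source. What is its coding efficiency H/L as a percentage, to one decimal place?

97.8%

Entropy H = −Σ p log₂ p ≈ 2.0285 bits.
Huffman merges: 11/200+11/125→143/1000; 143/1000+197/1000→17/50; 251/1000+17/50→591/1000; 409/1000+591/1000→1. L = 1037/500 ≈ 2.0740.
Efficiency = H/L = 2.0285/2.0740 = 97.8%.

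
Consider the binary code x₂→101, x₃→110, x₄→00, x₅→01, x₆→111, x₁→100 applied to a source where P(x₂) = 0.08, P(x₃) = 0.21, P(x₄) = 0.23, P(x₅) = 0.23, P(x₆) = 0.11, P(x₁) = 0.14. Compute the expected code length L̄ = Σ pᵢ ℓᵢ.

2.54 bits/symbol

L̄ = Σ pᵢ·ℓᵢ = 0.08·3 + 0.21·3 + 0.23·2 + 0.23·2 + 0.11·3 + 0.14·3 = 2.54 bits/symbol.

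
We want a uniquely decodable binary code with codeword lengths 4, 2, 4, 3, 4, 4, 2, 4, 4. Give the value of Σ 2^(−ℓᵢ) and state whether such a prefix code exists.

1; yes

With common denominator 2^4 = 16: Σ 2^(−ℓᵢ) = 1/16 + 4/16 + 1/16 + 2/16 + 1/16 + 1/16 + 4/16 + 1/16 + 1/16 = 16/16 = 1.
Kraft's inequality requires Σ ≤ 1; here Σ = 1 ≤ 1, so such a prefix code exists.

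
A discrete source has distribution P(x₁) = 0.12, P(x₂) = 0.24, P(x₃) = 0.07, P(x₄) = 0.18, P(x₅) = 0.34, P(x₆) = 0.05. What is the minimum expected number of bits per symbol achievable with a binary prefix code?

Repeatedly combine the two least-probable nodes; the expected code length is the sum of the merged weights.
merge 1/20 + 7/100 → 3/25
merge 3/25 + 3/25 → 6/25
merge 9/50 + 6/25 → 21/50
merge 6/25 + 17/50 → 29/50
merge 21/50 + 29/50 → 1
L = 3/25 + 6/25 + 21/50 + 29/50 + 1 = 59/25 = 2.36 bits/symbol.

2.36 bits/symbol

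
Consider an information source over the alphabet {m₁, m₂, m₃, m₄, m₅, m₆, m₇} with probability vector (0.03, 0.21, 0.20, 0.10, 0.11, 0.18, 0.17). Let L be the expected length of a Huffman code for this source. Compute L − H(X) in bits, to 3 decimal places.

Entropy H = −Σ p log₂ p ≈ 2.6513 bits.
Huffman merges: 3/100+1/10→13/100; 11/100+13/100→6/25; 17/100+9/50→7/20; 1/5+21/100→41/100; 6/25+7/20→59/100; 41/100+59/100→1. L = 68/25 ≈ 2.7200.
L − H = 2.7200 − 2.6513 = 0.069 bits.

0.069 bits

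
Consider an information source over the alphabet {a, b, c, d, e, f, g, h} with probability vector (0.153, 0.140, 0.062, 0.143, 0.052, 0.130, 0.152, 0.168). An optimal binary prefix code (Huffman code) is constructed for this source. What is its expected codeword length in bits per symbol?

2.946 bits/symbol

Repeatedly combine the two least-probable nodes; the expected code length is the sum of the merged weights.
merge 13/250 + 31/500 → 57/500
merge 57/500 + 13/100 → 61/250
merge 7/50 + 143/1000 → 283/1000
merge 19/125 + 153/1000 → 61/200
merge 21/125 + 61/250 → 103/250
merge 283/1000 + 61/200 → 147/250
merge 103/250 + 147/250 → 1
L = 57/500 + 61/250 + 283/1000 + 61/200 + 103/250 + 147/250 + 1 = 1473/500 = 2.946 bits/symbol.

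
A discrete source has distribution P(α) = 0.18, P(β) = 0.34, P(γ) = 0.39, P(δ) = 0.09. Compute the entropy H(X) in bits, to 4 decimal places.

1.8169 bits

H = −Σ pᵢ log₂ pᵢ.
−0.18·log₂(0.18) = 0.4453
−0.34·log₂(0.34) = 0.5292
−0.39·log₂(0.39) = 0.5298
−0.09·log₂(0.09) = 0.3127
Sum ≈ 1.8169 → 1.8169 bits.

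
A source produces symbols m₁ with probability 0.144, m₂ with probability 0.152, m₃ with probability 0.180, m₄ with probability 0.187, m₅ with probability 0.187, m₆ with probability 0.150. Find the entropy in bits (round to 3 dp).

H = −Σ pᵢ log₂ pᵢ.
−0.144·log₂(0.144) = 0.4026
−0.152·log₂(0.152) = 0.4131
−0.180·log₂(0.180) = 0.4453
−0.187·log₂(0.187) = 0.4523
−0.187·log₂(0.187) = 0.4523
−0.150·log₂(0.150) = 0.4105
Sum ≈ 2.5762 → 2.576 bits.

2.576 bits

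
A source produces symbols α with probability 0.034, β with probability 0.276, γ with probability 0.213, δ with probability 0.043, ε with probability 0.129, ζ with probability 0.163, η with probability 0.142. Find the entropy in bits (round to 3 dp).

2.556 bits

H = −Σ pᵢ log₂ pᵢ.
−0.034·log₂(0.034) = 0.1659
−0.276·log₂(0.276) = 0.5126
−0.213·log₂(0.213) = 0.4752
−0.043·log₂(0.043) = 0.1952
−0.129·log₂(0.129) = 0.3811
−0.163·log₂(0.163) = 0.4266
−0.142·log₂(0.142) = 0.3999
Sum ≈ 2.5565 → 2.556 bits.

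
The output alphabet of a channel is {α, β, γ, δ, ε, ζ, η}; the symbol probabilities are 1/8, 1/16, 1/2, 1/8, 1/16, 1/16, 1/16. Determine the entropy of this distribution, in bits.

2.25 bits

Each probability is a power of 1/2, so log₂(1/p) is an integer.
H = Σ p·log₂(1/p) = 1/8·3 + 1/16·4 + 1/2·1 + 1/8·3 + 1/16·4 + 1/16·4 + 1/16·4 = 2.25 bits.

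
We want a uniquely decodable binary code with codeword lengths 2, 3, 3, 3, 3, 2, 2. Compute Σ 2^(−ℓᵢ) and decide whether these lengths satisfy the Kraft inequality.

1.25; no

With common denominator 2^3 = 8: Σ 2^(−ℓᵢ) = 2/8 + 1/8 + 1/8 + 1/8 + 1/8 + 2/8 + 2/8 = 10/8 = 1.25.
Kraft's inequality requires Σ ≤ 1; here Σ = 1.25 > 1, so no such prefix code exists.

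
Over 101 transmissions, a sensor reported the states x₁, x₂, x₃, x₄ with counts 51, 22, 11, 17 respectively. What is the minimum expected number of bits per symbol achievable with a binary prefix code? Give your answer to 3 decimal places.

1.772 bits/symbol

Probabilities are the counts divided by 101.
Repeatedly combine the two least-probable nodes; the expected code length is the sum of the merged weights.
merge 11/101 + 17/101 → 28/101
merge 22/101 + 28/101 → 50/101
merge 50/101 + 51/101 → 1
L = 28/101 + 50/101 + 1 = 179/101 ≈ 1.772 bits/symbol.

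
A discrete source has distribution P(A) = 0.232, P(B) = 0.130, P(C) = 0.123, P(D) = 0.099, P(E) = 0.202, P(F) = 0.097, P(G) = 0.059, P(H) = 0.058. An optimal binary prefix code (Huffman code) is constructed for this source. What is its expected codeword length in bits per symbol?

2.879 bits/symbol

Repeatedly combine the two least-probable nodes; the expected code length is the sum of the merged weights.
merge 29/500 + 59/1000 → 117/1000
merge 97/1000 + 99/1000 → 49/250
merge 117/1000 + 123/1000 → 6/25
merge 13/100 + 49/250 → 163/500
merge 101/500 + 29/125 → 217/500
merge 6/25 + 163/500 → 283/500
merge 217/500 + 283/500 → 1
L = 117/1000 + 49/250 + 6/25 + 163/500 + 217/500 + 283/500 + 1 = 2879/1000 = 2.879 bits/symbol.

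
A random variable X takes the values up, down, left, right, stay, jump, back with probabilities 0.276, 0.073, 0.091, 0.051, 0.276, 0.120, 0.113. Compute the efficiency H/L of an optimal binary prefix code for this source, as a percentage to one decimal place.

99.4%

Entropy H = −Σ p log₂ p ≈ 2.5570 bits.
Huffman merges: 51/1000+73/1000→31/250; 91/1000+113/1000→51/250; 3/25+31/250→61/250; 51/250+61/250→56/125; 69/250+69/250→69/125; 56/125+69/125→1. L = 643/250 ≈ 2.5720.
Efficiency = H/L = 2.5570/2.5720 = 99.4%.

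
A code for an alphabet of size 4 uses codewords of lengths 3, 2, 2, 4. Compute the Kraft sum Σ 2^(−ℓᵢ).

0.6875

With common denominator 2^4 = 16: Σ 2^(−ℓᵢ) = 2/16 + 4/16 + 4/16 + 1/16 = 11/16 = 0.6875.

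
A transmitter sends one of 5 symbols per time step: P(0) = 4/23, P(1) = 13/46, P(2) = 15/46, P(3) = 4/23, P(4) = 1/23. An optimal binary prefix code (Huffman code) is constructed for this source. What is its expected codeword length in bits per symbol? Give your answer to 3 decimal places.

2.217 bits/symbol

Repeatedly combine the two least-probable nodes; the expected code length is the sum of the merged weights.
merge 1/23 + 4/23 → 5/23
merge 4/23 + 5/23 → 9/23
merge 13/46 + 15/46 → 14/23
merge 9/23 + 14/23 → 1
L = 5/23 + 9/23 + 14/23 + 1 = 51/23 ≈ 2.217 bits/symbol.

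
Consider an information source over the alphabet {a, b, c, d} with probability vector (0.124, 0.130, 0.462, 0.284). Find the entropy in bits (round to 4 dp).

H = −Σ pᵢ log₂ pᵢ.
−0.124·log₂(0.124) = 0.3734
−0.130·log₂(0.130) = 0.3826
−0.462·log₂(0.462) = 0.5147
−0.284·log₂(0.284) = 0.5158
Sum ≈ 1.7865 → 1.7865 bits.

1.7865 bits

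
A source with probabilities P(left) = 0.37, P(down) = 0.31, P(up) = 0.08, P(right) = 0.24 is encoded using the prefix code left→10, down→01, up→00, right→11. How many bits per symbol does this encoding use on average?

2 bits/symbol

L̄ = Σ pᵢ·ℓᵢ = 0.37·2 + 0.31·2 + 0.08·2 + 0.24·2 = 2 bits/symbol.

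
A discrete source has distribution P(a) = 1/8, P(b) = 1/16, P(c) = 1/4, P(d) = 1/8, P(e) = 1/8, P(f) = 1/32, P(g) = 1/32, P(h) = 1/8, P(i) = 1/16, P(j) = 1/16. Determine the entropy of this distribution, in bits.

Each probability is a power of 1/2, so log₂(1/p) is an integer.
H = Σ p·log₂(1/p) = 1/8·3 + 1/16·4 + 1/4·2 + 1/8·3 + 1/8·3 + 1/32·5 + 1/32·5 + 1/8·3 + 1/16·4 + 1/16·4 = 3.0625 bits.

3.0625 bits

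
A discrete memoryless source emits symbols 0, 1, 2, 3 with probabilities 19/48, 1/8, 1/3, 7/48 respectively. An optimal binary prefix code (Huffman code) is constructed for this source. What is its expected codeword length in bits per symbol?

1.875 bits/symbol

Repeatedly combine the two least-probable nodes; the expected code length is the sum of the merged weights.
merge 1/8 + 7/48 → 13/48
merge 13/48 + 1/3 → 29/48
merge 19/48 + 29/48 → 1
L = 13/48 + 29/48 + 1 = 15/8 = 1.875 bits/symbol.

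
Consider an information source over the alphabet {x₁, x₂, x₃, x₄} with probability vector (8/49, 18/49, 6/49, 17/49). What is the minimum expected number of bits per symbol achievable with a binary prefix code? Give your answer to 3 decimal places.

Repeatedly combine the two least-probable nodes; the expected code length is the sum of the merged weights.
merge 6/49 + 8/49 → 2/7
merge 2/7 + 17/49 → 31/49
merge 18/49 + 31/49 → 1
L = 2/7 + 31/49 + 1 = 94/49 ≈ 1.918 bits/symbol.

1.918 bits/symbol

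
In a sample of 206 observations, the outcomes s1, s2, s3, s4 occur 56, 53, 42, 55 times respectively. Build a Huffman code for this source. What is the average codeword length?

2 bits/symbol

Probabilities are the counts divided by 206.
Repeatedly combine the two least-probable nodes; the expected code length is the sum of the merged weights.
merge 21/103 + 53/206 → 95/206
merge 55/206 + 28/103 → 111/206
merge 95/206 + 111/206 → 1
L = 95/206 + 111/206 + 1 = 2 bits/symbol.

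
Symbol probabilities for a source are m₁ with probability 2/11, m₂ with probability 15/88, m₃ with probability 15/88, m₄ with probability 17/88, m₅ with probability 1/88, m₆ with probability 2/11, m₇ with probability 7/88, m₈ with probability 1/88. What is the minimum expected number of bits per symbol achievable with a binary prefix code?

Repeatedly combine the two least-probable nodes; the expected code length is the sum of the merged weights.
merge 1/88 + 1/88 → 1/44
merge 1/44 + 7/88 → 9/88
merge 9/88 + 15/88 → 3/11
merge 15/88 + 2/11 → 31/88
merge 2/11 + 17/88 → 3/8
merge 3/11 + 31/88 → 5/8
merge 3/8 + 5/8 → 1
L = 1/44 + 9/88 + 3/11 + 31/88 + 3/8 + 5/8 + 1 = 11/4 = 2.75 bits/symbol.

2.75 bits/symbol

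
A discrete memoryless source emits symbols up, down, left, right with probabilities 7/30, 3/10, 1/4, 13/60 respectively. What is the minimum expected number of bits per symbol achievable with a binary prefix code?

2 bits/symbol

Repeatedly combine the two least-probable nodes; the expected code length is the sum of the merged weights.
merge 13/60 + 7/30 → 9/20
merge 1/4 + 3/10 → 11/20
merge 9/20 + 11/20 → 1
L = 9/20 + 11/20 + 1 = 2 bits/symbol.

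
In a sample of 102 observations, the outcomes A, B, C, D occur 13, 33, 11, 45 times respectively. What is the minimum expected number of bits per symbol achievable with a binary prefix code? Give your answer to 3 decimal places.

1.794 bits/symbol

Probabilities are the counts divided by 102.
Repeatedly combine the two least-probable nodes; the expected code length is the sum of the merged weights.
merge 11/102 + 13/102 → 4/17
merge 4/17 + 11/34 → 19/34
merge 15/34 + 19/34 → 1
L = 4/17 + 19/34 + 1 = 61/34 ≈ 1.794 bits/symbol.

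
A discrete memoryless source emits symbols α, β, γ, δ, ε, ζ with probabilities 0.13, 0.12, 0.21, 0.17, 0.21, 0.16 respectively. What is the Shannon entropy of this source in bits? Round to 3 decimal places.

2.553 bits

H = −Σ pᵢ log₂ pᵢ.
−0.13·log₂(0.13) = 0.3826
−0.12·log₂(0.12) = 0.3671
−0.21·log₂(0.21) = 0.4728
−0.17·log₂(0.17) = 0.4346
−0.21·log₂(0.21) = 0.4728
−0.16·log₂(0.16) = 0.4230
Sum ≈ 2.5530 → 2.553 bits.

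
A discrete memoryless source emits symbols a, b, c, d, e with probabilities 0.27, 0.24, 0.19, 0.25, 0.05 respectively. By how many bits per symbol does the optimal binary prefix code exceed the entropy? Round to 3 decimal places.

0.065 bits

Entropy H = −Σ p log₂ p ≈ 2.1755 bits.
Huffman merges: 1/20+19/100→6/25; 6/25+6/25→12/25; 1/4+27/100→13/25; 12/25+13/25→1. L = 56/25 ≈ 2.2400.
L − H = 2.2400 − 2.1755 = 0.065 bits.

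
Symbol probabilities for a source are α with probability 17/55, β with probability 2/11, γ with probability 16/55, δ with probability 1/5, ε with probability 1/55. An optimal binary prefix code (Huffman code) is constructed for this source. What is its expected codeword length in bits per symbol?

2.2 bits/symbol

Repeatedly combine the two least-probable nodes; the expected code length is the sum of the merged weights.
merge 1/55 + 2/11 → 1/5
merge 1/5 + 1/5 → 2/5
merge 16/55 + 17/55 → 3/5
merge 2/5 + 3/5 → 1
L = 1/5 + 2/5 + 3/5 + 1 = 11/5 = 2.2 bits/symbol.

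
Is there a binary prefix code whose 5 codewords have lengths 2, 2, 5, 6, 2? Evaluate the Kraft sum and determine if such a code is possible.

With common denominator 2^6 = 64: Σ 2^(−ℓᵢ) = 16/64 + 16/64 + 2/64 + 1/64 + 16/64 = 51/64 = 0.796875.
Kraft's inequality requires Σ ≤ 1; here Σ = 0.796875 ≤ 1, so such a prefix code exists.

0.796875; yes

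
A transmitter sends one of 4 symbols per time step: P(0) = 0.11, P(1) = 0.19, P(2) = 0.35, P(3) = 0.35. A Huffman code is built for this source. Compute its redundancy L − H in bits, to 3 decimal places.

Entropy H = −Σ p log₂ p ≈ 1.8657 bits.
Huffman merges: 11/100+19/100→3/10; 3/10+7/20→13/20; 7/20+13/20→1. L = 39/20 ≈ 1.9500.
L − H = 1.9500 − 1.8657 = 0.084 bits.

0.084 bits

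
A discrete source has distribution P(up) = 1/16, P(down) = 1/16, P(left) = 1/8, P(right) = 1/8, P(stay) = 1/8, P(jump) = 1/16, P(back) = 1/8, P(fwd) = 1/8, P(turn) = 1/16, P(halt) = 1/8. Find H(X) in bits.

Each probability is a power of 1/2, so log₂(1/p) is an integer.
H = Σ p·log₂(1/p) = 1/16·4 + 1/16·4 + 1/8·3 + 1/8·3 + 1/8·3 + 1/16·4 + 1/8·3 + 1/8·3 + 1/16·4 + 1/8·3 = 3.25 bits.

3.25 bits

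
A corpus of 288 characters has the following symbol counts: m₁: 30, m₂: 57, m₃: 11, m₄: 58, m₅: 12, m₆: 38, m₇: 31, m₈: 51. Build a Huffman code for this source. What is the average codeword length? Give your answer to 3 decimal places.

Probabilities are the counts divided by 288.
Repeatedly combine the two least-probable nodes; the expected code length is the sum of the merged weights.
merge 11/288 + 1/24 → 23/288
merge 23/288 + 5/48 → 53/288
merge 31/288 + 19/144 → 23/96
merge 17/96 + 53/288 → 13/36
merge 19/96 + 29/144 → 115/288
merge 23/96 + 13/36 → 173/288
merge 115/288 + 173/288 → 1
L = 23/288 + 53/288 + 23/96 + 13/36 + 115/288 + 173/288 + 1 = 275/96 ≈ 2.865 bits/symbol.

2.865 bits/symbol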